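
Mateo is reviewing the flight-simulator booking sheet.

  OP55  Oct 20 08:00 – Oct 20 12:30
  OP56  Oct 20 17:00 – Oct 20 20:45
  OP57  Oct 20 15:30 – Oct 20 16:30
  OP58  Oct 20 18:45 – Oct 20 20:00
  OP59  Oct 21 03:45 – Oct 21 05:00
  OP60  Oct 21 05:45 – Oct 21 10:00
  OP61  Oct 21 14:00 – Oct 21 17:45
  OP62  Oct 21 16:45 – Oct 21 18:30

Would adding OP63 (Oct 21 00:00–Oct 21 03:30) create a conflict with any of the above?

No — it doesn't clash with anything

OP55: ends Oct 20 12:30 at or before OP63 starts Oct 21 00:00 → clear.
OP57: ends Oct 20 16:30 at or before OP63 starts Oct 21 00:00 → clear.
OP56: ends Oct 20 20:45 at or before OP63 starts Oct 21 00:00 → clear.
OP58: ends Oct 20 20:00 at or before OP63 starts Oct 21 00:00 → clear.
OP59: starts Oct 21 03:45 at or after OP63 ends Oct 21 03:30 → clear.
OP60: starts Oct 21 05:45 at or after OP63 ends Oct 21 03:30 → clear.
OP61: starts Oct 21 14:00 at or after OP63 ends Oct 21 03:30 → clear.
OP62: starts Oct 21 16:45 at or after OP63 ends Oct 21 03:30 → clear.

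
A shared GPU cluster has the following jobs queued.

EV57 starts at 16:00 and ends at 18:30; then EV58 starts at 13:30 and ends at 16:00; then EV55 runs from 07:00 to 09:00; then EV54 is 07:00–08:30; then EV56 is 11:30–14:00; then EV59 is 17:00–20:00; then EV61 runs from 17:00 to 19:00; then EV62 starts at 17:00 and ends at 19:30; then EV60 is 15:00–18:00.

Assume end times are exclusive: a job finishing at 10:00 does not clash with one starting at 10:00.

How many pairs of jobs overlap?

13

Sorted by start: EV54, EV55, EV56, EV58, EV60, EV57, EV59, EV61, EV62.
EV55 starts before EV54 ends → EV54 and EV55 overlap.
EV56 starts after EV54 ends — done with EV54.
EV56 starts after EV55 ends — done with EV55.
EV58 starts before EV56 ends → EV56 and EV58 overlap.
EV60 starts after EV56 ends — done with EV56.
EV60 starts before EV58 ends → EV58 and EV60 overlap.
EV57 starts exactly when EV58 ends (back-to-back, no overlap) — done with EV58.
EV57 starts before EV60 ends → EV60 and EV57 overlap.
EV59 starts before EV60 ends → EV60 and EV59 overlap.
EV61 starts before EV60 ends → EV60 and EV61 overlap.
EV62 starts before EV60 ends → EV60 and EV62 overlap.
EV59 starts before EV57 ends → EV57 and EV59 overlap.
EV61 starts before EV57 ends → EV57 and EV61 overlap.
EV62 starts before EV57 ends → EV57 and EV62 overlap.
EV61 starts before EV59 ends → EV59 and EV61 overlap.
EV62 starts before EV59 ends → EV59 and EV62 overlap.
EV62 starts before EV61 ends → EV61 and EV62 overlap.
Overlapping pairs: EV54 & EV55, EV56 & EV58, EV57 & EV59, EV57 & EV60, EV57 & EV61, EV57 & EV62, EV58 & EV60, EV59 & EV60, EV59 & EV61, EV59 & EV62, EV60 & EV61, EV60 & EV62, EV61 & EV62 — 13 in total.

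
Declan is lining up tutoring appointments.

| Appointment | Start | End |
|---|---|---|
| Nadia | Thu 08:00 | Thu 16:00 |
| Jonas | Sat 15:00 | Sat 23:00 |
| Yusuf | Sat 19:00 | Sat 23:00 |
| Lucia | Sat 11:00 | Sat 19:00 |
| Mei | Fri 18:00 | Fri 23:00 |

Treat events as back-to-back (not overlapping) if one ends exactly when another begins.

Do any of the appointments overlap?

Check each pair: they overlap iff neither finishes before the other starts.
Sorted by start: Nadia, Mei, Lucia, Jonas, Yusuf.
Mei starts after Nadia ends, so nothing later overlaps Nadia either.
Lucia starts after Mei ends, so nothing later overlaps Mei either.
Jonas starts before Lucia ends → Lucia and Jonas overlap.
That's a conflict, so the schedule is not conflict-free.

Yes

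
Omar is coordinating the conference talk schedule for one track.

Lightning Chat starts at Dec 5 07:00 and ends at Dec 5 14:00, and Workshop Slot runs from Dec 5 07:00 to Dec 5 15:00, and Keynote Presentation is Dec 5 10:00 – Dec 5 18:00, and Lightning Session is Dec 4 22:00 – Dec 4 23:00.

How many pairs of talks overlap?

3

Sorted by start: Lightning Session, Lightning Chat, Workshop Slot, Keynote Presentation.
Lightning Chat starts after Lightning Session ends — done with Lightning Session.
Workshop Slot starts before Lightning Chat ends → Lightning Chat and Workshop Slot overlap.
Keynote Presentation starts before Lightning Chat ends → Lightning Chat and Keynote Presentation overlap.
Keynote Presentation starts before Workshop Slot ends → Workshop Slot and Keynote Presentation overlap.
Overlapping pairs: Keynote Presentation & Lightning Chat, Keynote Presentation & Workshop Slot, Lightning Chat & Workshop Slot — 3 in total.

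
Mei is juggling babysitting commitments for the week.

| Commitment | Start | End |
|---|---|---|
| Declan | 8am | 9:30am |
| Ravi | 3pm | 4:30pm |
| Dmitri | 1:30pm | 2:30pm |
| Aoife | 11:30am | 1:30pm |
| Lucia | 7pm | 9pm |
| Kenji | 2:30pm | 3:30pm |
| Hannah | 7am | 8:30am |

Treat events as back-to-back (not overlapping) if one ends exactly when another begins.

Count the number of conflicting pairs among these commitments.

2

Sorted by start: Hannah, Declan, Aoife, Dmitri, Kenji, Ravi, Lucia.
Declan starts before Hannah ends → Hannah and Declan overlap.
Aoife starts after Hannah ends, so nothing later overlaps Hannah either.
Aoife starts after Declan ends, so nothing later overlaps Declan either.
Dmitri starts exactly when Aoife ends (back-to-back, no overlap), so nothing later overlaps Aoife either.
Kenji starts exactly when Dmitri ends (back-to-back, no overlap), so nothing later overlaps Dmitri either.
Ravi starts before Kenji ends → Kenji and Ravi overlap.
Lucia starts after Kenji ends.
Lucia starts after Ravi ends.
Overlapping pairs: Declan & Hannah, Kenji & Ravi — 2 in total.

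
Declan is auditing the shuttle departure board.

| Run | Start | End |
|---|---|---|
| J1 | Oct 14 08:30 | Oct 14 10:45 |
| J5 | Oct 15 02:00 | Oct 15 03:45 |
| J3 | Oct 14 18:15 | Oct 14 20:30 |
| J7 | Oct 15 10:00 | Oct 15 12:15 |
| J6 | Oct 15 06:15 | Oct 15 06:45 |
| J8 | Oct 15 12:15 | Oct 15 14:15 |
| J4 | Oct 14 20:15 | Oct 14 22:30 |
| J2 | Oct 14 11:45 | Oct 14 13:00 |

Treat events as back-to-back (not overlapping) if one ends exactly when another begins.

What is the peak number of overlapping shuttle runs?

Sweep the timeline, counting +1 at each start and −1 at each end (ends before starts at a tie):
Oct 14 08:30 start J1 → 1
Oct 14 10:45 end J1 → 0
Oct 14 11:45 start J2 → 1
Oct 14 13:00 end J2 → 0
Oct 14 18:15 start J3 → 1
Oct 14 20:15 start J4 → 2
Oct 14 20:30 end J3 → 1
Oct 14 22:30 end J4 → 0
Oct 15 02:00 start J5 → 1
Oct 15 03:45 end J5 → 0
Oct 15 06:15 start J6 → 1
Oct 15 06:45 end J6 → 0
Oct 15 10:00 start J7 → 1
Oct 15 12:15 end J7 → 0
Oct 15 12:15 start J8 → 1
Oct 15 14:15 end J8 → 0
Peak is 2, at Oct 14 20:15 (J3, J4).

2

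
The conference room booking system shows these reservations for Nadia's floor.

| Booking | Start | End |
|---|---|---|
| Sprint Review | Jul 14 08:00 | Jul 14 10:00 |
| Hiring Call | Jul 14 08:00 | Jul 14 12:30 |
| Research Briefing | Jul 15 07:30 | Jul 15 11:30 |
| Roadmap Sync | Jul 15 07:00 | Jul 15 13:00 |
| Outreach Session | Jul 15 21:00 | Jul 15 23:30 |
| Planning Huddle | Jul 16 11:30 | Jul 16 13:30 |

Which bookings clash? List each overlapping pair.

Sorted by start: Sprint Review, Hiring Call, Roadmap Sync, Research Briefing, Outreach Session, Planning Huddle.
Hiring Call starts before Sprint Review ends → Sprint Review and Hiring Call overlap.
Roadmap Sync starts after Sprint Review ends, so nothing later overlaps Sprint Review either.
Roadmap Sync starts after Hiring Call ends, so nothing later overlaps Hiring Call either.
Research Briefing starts before Roadmap Sync ends → Roadmap Sync and Research Briefing overlap.
Outreach Session starts after Roadmap Sync ends, so nothing later overlaps Roadmap Sync either.
Outreach Session starts after Research Briefing ends, so nothing later overlaps Research Briefing either.
Planning Huddle starts after Outreach Session ends.

Hiring Call & Sprint Review, Research Briefing & Roadmap Sync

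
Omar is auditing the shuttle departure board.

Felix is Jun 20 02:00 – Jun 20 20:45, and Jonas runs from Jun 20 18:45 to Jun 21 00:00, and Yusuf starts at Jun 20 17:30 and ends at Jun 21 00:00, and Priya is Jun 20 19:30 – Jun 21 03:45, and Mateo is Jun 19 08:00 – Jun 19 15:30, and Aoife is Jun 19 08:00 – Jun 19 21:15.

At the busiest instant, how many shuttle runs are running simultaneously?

4

Walk through starts and ends in time order (an end at T is processed before a start at T):
Jun 19 08:00 start Aoife → 1
Jun 19 08:00 start Mateo → 2
Jun 19 15:30 end Mateo → 1
Jun 19 21:15 end Aoife → 0
Jun 20 02:00 start Felix → 1
Jun 20 17:30 start Yusuf → 2
Jun 20 18:45 start Jonas → 3
Jun 20 19:30 start Priya → 4
Jun 20 20:45 end Felix → 3
Jun 21 00:00 end Jonas → 2
Jun 21 00:00 end Yusuf → 1
Jun 21 03:45 end Priya → 0
Peak is 4, at Jun 20 19:30 (Felix, Jonas, Priya, Yusuf).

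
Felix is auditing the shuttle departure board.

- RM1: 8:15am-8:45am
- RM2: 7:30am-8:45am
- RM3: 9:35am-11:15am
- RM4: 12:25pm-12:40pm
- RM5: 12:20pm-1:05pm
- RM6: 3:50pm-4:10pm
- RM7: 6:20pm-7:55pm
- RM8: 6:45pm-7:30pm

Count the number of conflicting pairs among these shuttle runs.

Sorted by start: RM2, RM1, RM3, RM5, RM4, RM6, RM7, RM8.
RM1 starts before RM2 ends → RM2 and RM1 overlap.
RM3 starts after RM2 ends — done with RM2.
RM3 starts after RM1 ends — done with RM1.
RM5 starts after RM3 ends — done with RM3.
RM4 starts before RM5 ends → RM5 and RM4 overlap.
RM6 starts after RM5 ends — done with RM5.
RM6 starts after RM4 ends — done with RM4.
RM7 starts after RM6 ends — done with RM6.
RM8 starts before RM7 ends → RM7 and RM8 overlap.
Overlapping pairs: RM1 & RM2, RM4 & RM5, RM7 & RM8 — 3 in total.

3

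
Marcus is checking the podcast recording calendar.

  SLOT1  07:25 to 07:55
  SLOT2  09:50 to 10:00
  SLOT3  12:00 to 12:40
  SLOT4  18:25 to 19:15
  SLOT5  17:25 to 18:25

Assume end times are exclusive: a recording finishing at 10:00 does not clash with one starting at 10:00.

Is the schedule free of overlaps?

Check each pair: they overlap iff neither finishes before the other starts.
Sorted by start: SLOT1, SLOT2, SLOT3, SLOT5, SLOT4.
SLOT2 starts after SLOT1 ends, so nothing later overlaps SLOT1 either.
SLOT3 starts after SLOT2 ends, so nothing later overlaps SLOT2 either.
SLOT5 starts after SLOT3 ends, so nothing later overlaps SLOT3 either.
SLOT4 starts exactly when SLOT5 ends (back-to-back, no overlap).
Every pair is clear; the schedule has no overlaps.

Yes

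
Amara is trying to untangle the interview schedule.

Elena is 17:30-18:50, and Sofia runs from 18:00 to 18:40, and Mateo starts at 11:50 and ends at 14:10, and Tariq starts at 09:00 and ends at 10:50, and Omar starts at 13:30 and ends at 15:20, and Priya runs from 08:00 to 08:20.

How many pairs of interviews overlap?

2

Two intervals overlap when each starts before the other ends.
Sorted by start: Priya, Tariq, Mateo, Omar, Elena, Sofia.
Tariq starts after Priya ends — done with Priya.
Mateo starts after Tariq ends — done with Tariq.
Omar starts before Mateo ends → Mateo and Omar overlap.
Elena starts after Mateo ends — done with Mateo.
Elena starts after Omar ends — done with Omar.
Sofia starts before Elena ends → Elena and Sofia overlap.
Overlapping pairs: Elena & Sofia, Mateo & Omar — 2 in total.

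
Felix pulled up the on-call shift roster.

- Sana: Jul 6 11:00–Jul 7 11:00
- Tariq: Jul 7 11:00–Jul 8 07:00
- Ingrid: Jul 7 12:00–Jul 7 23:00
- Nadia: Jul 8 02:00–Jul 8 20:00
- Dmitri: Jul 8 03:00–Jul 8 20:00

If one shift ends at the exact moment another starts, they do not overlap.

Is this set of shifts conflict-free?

No

Sorted by start: Sana, Tariq, Ingrid, Nadia, Dmitri.
Tariq starts exactly when Sana ends (back-to-back, no overlap) — done with Sana.
Ingrid starts before Tariq ends → Tariq and Ingrid overlap.
That's a conflict, so the schedule is not conflict-free.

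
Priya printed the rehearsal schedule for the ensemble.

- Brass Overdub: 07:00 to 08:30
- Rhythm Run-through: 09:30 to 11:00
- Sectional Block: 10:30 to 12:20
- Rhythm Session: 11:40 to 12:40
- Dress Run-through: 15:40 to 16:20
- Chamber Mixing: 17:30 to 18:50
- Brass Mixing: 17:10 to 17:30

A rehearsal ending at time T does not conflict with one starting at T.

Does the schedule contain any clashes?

Yes

Check each pair: they overlap iff neither finishes before the other starts.
Sorted by start: Brass Overdub, Rhythm Run-through, Sectional Block, Rhythm Session, Dress Run-through, Brass Mixing, Chamber Mixing.
Rhythm Run-through starts after Brass Overdub ends — done with Brass Overdub.
Sectional Block starts before Rhythm Run-through ends → Rhythm Run-through and Sectional Block overlap.
That's a conflict, so the schedule is not conflict-free.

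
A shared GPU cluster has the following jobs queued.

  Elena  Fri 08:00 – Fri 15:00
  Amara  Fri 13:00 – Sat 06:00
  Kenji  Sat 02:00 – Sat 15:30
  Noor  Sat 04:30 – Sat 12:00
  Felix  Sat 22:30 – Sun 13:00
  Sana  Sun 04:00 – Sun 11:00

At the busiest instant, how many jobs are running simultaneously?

3

Walk through starts and ends in time order (an end at T is processed before a start at T):
Fri 08:00 start Elena → 1
Fri 13:00 start Amara → 2
Fri 15:00 end Elena → 1
Sat 02:00 start Kenji → 2
Sat 04:30 start Noor → 3
Sat 06:00 end Amara → 2
Sat 12:00 end Noor → 1
Sat 15:30 end Kenji → 0
Sat 22:30 start Felix → 1
Sun 04:00 start Sana → 2
Sun 11:00 end Sana → 1
Sun 13:00 end Felix → 0
Peak is 3, at Sat 04:30 (Amara, Kenji, Noor).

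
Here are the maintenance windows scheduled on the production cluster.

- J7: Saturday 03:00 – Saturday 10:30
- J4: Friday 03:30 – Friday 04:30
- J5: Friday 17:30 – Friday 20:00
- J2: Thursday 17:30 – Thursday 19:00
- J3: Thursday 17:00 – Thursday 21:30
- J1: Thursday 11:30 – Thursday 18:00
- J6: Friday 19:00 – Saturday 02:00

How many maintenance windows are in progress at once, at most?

Sweep the timeline, counting +1 at each start and −1 at each end (ends before starts at a tie):
Thursday 11:30 start J1 → 1
Thursday 17:00 start J3 → 2
Thursday 17:30 start J2 → 3
Thursday 18:00 end J1 → 2
Thursday 19:00 end J2 → 1
Thursday 21:30 end J3 → 0
Friday 03:30 start J4 → 1
Friday 04:30 end J4 → 0
Friday 17:30 start J5 → 1
Friday 19:00 start J6 → 2
Friday 20:00 end J5 → 1
Saturday 02:00 end J6 → 0
Saturday 03:00 start J7 → 1
Saturday 10:30 end J7 → 0
Peak is 3, at Thursday 17:30 (J1, J2, J3).

3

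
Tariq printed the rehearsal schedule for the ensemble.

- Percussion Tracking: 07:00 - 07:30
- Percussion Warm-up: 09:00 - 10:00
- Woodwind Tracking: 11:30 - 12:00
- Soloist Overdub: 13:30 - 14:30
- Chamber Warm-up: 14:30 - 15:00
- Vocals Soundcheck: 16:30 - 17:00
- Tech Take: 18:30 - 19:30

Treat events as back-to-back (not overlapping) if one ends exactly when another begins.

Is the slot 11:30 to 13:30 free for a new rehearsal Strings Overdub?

Percussion Tracking: ends 07:30 at or before Strings Overdub starts 11:30 → clear.
Percussion Warm-up: ends 10:00 at or before Strings Overdub starts 11:30 → clear.
Woodwind Tracking: starts 11:30 before Strings Overdub ends 13:30, and ends 12:00 after Strings Overdub starts 11:30 → overlap.
Soloist Overdub: starts 13:30 at or after Strings Overdub ends 13:30 → clear.
Chamber Warm-up: starts 14:30 at or after Strings Overdub ends 13:30 → clear.
Vocals Soundcheck: starts 16:30 at or after Strings Overdub ends 13:30 → clear.
Tech Take: starts 18:30 at or after Strings Overdub ends 13:30 → clear.
Strings Overdub overlaps Woodwind Tracking.

No — it overlaps Woodwind Tracking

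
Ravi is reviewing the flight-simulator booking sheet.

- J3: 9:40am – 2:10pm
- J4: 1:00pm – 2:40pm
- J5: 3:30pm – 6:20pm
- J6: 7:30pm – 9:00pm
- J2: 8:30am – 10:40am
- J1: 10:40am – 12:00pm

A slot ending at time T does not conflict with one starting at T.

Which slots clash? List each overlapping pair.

J1 & J3, J2 & J3, J3 & J4

Sorted by start: J2, J3, J1, J4, J5, J6.
J3 starts before J2 ends → J2 and J3 overlap.
J1 starts exactly when J2 ends (back-to-back, no overlap), so nothing later overlaps J2 either.
J1 starts before J3 ends → J3 and J1 overlap.
J4 starts before J3 ends → J3 and J4 overlap.
J5 starts after J3 ends, so nothing later overlaps J3 either.
J4 starts after J1 ends, so nothing later overlaps J1 either.
J5 starts after J4 ends, so nothing later overlaps J4 either.
J6 starts after J5 ends.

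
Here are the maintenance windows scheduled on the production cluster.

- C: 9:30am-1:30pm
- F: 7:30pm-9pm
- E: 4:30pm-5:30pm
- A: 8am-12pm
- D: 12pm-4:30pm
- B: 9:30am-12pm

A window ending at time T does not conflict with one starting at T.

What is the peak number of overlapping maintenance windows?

Walk through starts and ends in time order (an end at T is processed before a start at T):
8am start A → 1
9:30am start B → 2
9:30am start C → 3
12pm end A → 2
12pm end B → 1
12pm start D → 2
1:30pm end C → 1
4:30pm end D → 0
4:30pm start E → 1
5:30pm end E → 0
7:30pm start F → 1
9pm end F → 0
Peak is 3, at 9:30am (A, B, C).

3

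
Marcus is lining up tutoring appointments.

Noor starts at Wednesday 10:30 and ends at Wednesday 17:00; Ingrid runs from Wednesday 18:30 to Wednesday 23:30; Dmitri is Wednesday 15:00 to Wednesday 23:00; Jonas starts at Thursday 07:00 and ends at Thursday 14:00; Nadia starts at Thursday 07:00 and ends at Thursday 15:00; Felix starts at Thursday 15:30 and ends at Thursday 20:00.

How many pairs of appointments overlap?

3

Two intervals overlap when each starts before the other ends.
Sorted by start: Noor, Dmitri, Ingrid, Jonas, Nadia, Felix.
Dmitri starts before Noor ends → Noor and Dmitri overlap.
Ingrid starts after Noor ends, so nothing later overlaps Noor either.
Ingrid starts before Dmitri ends → Dmitri and Ingrid overlap.
Jonas starts after Dmitri ends, so nothing later overlaps Dmitri either.
Jonas starts after Ingrid ends, so nothing later overlaps Ingrid either.
Nadia starts before Jonas ends → Jonas and Nadia overlap.
Felix starts after Jonas ends.
Felix starts after Nadia ends.
Overlapping pairs: Dmitri & Ingrid, Dmitri & Noor, Jonas & Nadia — 3 in total.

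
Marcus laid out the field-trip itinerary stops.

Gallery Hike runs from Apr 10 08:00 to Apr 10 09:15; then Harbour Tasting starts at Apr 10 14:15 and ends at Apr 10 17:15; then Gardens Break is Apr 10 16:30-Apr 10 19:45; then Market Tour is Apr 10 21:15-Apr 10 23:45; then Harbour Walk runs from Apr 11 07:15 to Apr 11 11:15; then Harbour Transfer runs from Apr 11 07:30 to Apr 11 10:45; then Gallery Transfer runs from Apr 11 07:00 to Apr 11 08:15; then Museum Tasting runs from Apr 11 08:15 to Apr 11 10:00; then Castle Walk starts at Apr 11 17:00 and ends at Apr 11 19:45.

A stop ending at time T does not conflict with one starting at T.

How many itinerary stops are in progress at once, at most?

3

Sweep the timeline, counting +1 at each start and −1 at each end (ends before starts at a tie):
Apr 10 08:00 start Gallery Hike → 1
Apr 10 09:15 end Gallery Hike → 0
Apr 10 14:15 start Harbour Tasting → 1
Apr 10 16:30 start Gardens Break → 2
Apr 10 17:15 end Harbour Tasting → 1
Apr 10 19:45 end Gardens Break → 0
Apr 10 21:15 start Market Tour → 1
Apr 10 23:45 end Market Tour → 0
Apr 11 07:00 start Gallery Transfer → 1
Apr 11 07:15 start Harbour Walk → 2
Apr 11 07:30 start Harbour Transfer → 3
Apr 11 08:15 end Gallery Transfer → 2
Apr 11 08:15 start Museum Tasting → 3
Apr 11 10:00 end Museum Tasting → 2
Apr 11 10:45 end Harbour Transfer → 1
Apr 11 11:15 end Harbour Walk → 0
Apr 11 17:00 start Castle Walk → 1
Apr 11 19:45 end Castle Walk → 0
Peak is 3, at Apr 11 07:30 (Gallery Transfer, Harbour Transfer, Harbour Walk).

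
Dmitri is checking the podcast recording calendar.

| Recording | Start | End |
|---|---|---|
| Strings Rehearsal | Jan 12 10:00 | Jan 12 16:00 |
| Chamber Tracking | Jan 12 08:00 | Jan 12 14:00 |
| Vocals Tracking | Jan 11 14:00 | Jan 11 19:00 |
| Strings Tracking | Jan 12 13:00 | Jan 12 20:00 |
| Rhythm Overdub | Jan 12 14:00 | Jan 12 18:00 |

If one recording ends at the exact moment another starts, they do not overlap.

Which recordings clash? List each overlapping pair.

Sorted by start: Vocals Tracking, Chamber Tracking, Strings Rehearsal, Strings Tracking, Rhythm Overdub.
Chamber Tracking starts after Vocals Tracking ends, so Vocals Tracking has no further overlaps.
Strings Rehearsal starts before Chamber Tracking ends → Chamber Tracking and Strings Rehearsal overlap.
Strings Tracking starts before Chamber Tracking ends → Chamber Tracking and Strings Tracking overlap.
Rhythm Overdub starts exactly when Chamber Tracking ends (back-to-back, no overlap).
Strings Tracking starts before Strings Rehearsal ends → Strings Rehearsal and Strings Tracking overlap.
Rhythm Overdub starts before Strings Rehearsal ends → Strings Rehearsal and Rhythm Overdub overlap.
Rhythm Overdub starts before Strings Tracking ends → Strings Tracking and Rhythm Overdub overlap.

Chamber Tracking & Strings Rehearsal, Chamber Tracking & Strings Tracking, Rhythm Overdub & Strings Rehearsal, Rhythm Overdub & Strings Tracking, Strings Rehearsal & Strings Tracking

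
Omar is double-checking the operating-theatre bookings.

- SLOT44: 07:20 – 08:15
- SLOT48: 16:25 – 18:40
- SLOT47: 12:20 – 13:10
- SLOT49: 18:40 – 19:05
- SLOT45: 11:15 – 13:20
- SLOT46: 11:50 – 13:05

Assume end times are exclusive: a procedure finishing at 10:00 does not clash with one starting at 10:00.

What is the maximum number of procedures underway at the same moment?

3

Sort all start/end points and keep a running count:
07:20 start SLOT44 → 1
08:15 end SLOT44 → 0
11:15 start SLOT45 → 1
11:50 start SLOT46 → 2
12:20 start SLOT47 → 3
13:05 end SLOT46 → 2
13:10 end SLOT47 → 1
13:20 end SLOT45 → 0
16:25 start SLOT48 → 1
18:40 end SLOT48 → 0
18:40 start SLOT49 → 1
19:05 end SLOT49 → 0
Peak is 3, at 12:20 (SLOT45, SLOT46, SLOT47).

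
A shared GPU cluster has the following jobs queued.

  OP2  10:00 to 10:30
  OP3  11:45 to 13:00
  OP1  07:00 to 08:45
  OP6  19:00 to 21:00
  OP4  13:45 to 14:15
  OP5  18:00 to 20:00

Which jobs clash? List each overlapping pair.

Sorted by start: OP1, OP2, OP3, OP4, OP5, OP6.
OP2 starts after OP1 ends, so nothing later overlaps OP1 either.
OP3 starts after OP2 ends, so nothing later overlaps OP2 either.
OP4 starts after OP3 ends, so nothing later overlaps OP3 either.
OP5 starts after OP4 ends, so nothing later overlaps OP4 either.
OP6 starts before OP5 ends → OP5 and OP6 overlap.

OP5 & OP6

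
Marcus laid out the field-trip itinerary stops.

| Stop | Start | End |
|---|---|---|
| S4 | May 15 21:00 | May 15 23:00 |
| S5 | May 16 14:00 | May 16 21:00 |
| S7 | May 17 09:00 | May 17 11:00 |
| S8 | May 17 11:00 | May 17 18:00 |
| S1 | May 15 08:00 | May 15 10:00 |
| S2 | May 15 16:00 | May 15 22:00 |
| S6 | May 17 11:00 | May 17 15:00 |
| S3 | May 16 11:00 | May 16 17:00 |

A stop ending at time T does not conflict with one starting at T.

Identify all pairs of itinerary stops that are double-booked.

Sorted by start: S1, S2, S4, S3, S5, S7, S6, S8.
S2 starts after S1 ends, so S1 has no further overlaps.
S4 starts before S2 ends → S2 and S4 overlap.
S3 starts after S2 ends, so S2 has no further overlaps.
S3 starts after S4 ends, so S4 has no further overlaps.
S5 starts before S3 ends → S3 and S5 overlap.
S7 starts after S3 ends, so S3 has no further overlaps.
S7 starts after S5 ends, so S5 has no further overlaps.
S6 starts exactly when S7 ends (back-to-back, no overlap), so S7 has no further overlaps.
S8 starts before S6 ends → S6 and S8 overlap.

S2 & S4, S3 & S5, S6 & S8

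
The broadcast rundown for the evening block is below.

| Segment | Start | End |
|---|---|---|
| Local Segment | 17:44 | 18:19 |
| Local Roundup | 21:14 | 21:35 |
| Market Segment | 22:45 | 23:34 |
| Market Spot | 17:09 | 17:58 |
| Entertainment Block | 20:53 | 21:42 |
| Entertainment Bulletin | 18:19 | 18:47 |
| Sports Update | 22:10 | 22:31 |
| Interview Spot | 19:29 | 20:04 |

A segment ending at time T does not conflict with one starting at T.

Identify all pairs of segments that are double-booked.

Entertainment Block & Local Roundup, Local Segment & Market Spot

Sorted by start: Market Spot, Local Segment, Entertainment Bulletin, Interview Spot, Entertainment Block, Local Roundup, Sports Update, Market Segment.
Local Segment starts before Market Spot ends → Market Spot and Local Segment overlap.
Entertainment Bulletin starts after Market Spot ends, so Market Spot has no further overlaps.
Entertainment Bulletin starts exactly when Local Segment ends (back-to-back, no overlap), so Local Segment has no further overlaps.
Interview Spot starts after Entertainment Bulletin ends, so Entertainment Bulletin has no further overlaps.
Entertainment Block starts after Interview Spot ends, so Interview Spot has no further overlaps.
Local Roundup starts before Entertainment Block ends → Entertainment Block and Local Roundup overlap.
Sports Update starts after Entertainment Block ends, so Entertainment Block has no further overlaps.
Sports Update starts after Local Roundup ends, so Local Roundup has no further overlaps.
Market Segment starts after Sports Update ends.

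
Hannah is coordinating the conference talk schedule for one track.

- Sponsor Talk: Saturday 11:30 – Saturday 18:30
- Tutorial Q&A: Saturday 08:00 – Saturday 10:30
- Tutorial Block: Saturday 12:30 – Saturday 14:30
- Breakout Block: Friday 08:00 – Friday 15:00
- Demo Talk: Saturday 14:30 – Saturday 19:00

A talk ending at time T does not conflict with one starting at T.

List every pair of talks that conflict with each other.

Sorted by start: Breakout Block, Tutorial Q&A, Sponsor Talk, Tutorial Block, Demo Talk.
Tutorial Q&A starts after Breakout Block ends — done with Breakout Block.
Sponsor Talk starts after Tutorial Q&A ends — done with Tutorial Q&A.
Tutorial Block starts before Sponsor Talk ends → Sponsor Talk and Tutorial Block overlap.
Demo Talk starts before Sponsor Talk ends → Sponsor Talk and Demo Talk overlap.
Demo Talk starts exactly when Tutorial Block ends (back-to-back, no overlap).

Demo Talk & Sponsor Talk, Sponsor Talk & Tutorial Block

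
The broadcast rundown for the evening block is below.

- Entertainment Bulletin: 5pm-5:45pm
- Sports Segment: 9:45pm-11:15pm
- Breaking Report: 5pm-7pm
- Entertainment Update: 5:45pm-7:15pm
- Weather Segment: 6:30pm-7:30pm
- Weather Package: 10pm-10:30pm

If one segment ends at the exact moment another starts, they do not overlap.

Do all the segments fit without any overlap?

Two intervals overlap when each starts before the other ends.
Sorted by start: Entertainment Bulletin, Breaking Report, Entertainment Update, Weather Segment, Sports Segment, Weather Package.
Breaking Report starts before Entertainment Bulletin ends → Entertainment Bulletin and Breaking Report overlap.
That's a conflict, so the schedule is not conflict-free.

No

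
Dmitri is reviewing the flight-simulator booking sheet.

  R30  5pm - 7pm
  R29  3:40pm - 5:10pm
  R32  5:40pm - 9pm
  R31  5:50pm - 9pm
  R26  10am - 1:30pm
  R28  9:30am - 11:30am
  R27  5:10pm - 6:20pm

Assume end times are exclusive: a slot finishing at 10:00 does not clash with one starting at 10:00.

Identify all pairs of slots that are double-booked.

Sorted by start: R28, R26, R29, R30, R27, R32, R31.
R26 starts before R28 ends → R28 and R26 overlap.
R29 starts after R28 ends, so nothing later overlaps R28 either.
R29 starts after R26 ends, so nothing later overlaps R26 either.
R30 starts before R29 ends → R29 and R30 overlap.
R27 starts exactly when R29 ends (back-to-back, no overlap), so nothing later overlaps R29 either.
R27 starts before R30 ends → R30 and R27 overlap.
R32 starts before R30 ends → R30 and R32 overlap.
R31 starts before R30 ends → R30 and R31 overlap.
R32 starts before R27 ends → R27 and R32 overlap.
R31 starts before R27 ends → R27 and R31 overlap.
R31 starts before R32 ends → R32 and R31 overlap.

R26 & R28, R27 & R30, R27 & R31, R27 & R32, R29 & R30, R30 & R31, R30 & R32, R31 & R32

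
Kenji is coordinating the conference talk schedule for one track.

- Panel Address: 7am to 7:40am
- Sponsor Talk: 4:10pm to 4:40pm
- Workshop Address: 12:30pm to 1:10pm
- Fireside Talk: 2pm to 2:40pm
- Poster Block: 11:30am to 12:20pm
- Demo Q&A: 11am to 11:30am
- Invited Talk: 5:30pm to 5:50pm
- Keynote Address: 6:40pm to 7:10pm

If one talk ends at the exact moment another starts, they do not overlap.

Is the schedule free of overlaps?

Check each pair: they overlap iff neither finishes before the other starts.
Sorted by start: Panel Address, Demo Q&A, Poster Block, Workshop Address, Fireside Talk, Sponsor Talk, Invited Talk, Keynote Address.
Demo Q&A starts after Panel Address ends, so Panel Address has no further overlaps.
Poster Block starts exactly when Demo Q&A ends (back-to-back, no overlap), so Demo Q&A has no further overlaps.
Workshop Address starts after Poster Block ends, so Poster Block has no further overlaps.
Fireside Talk starts after Workshop Address ends, so Workshop Address has no further overlaps.
Sponsor Talk starts after Fireside Talk ends, so Fireside Talk has no further overlaps.
Invited Talk starts after Sponsor Talk ends, so Sponsor Talk has no further overlaps.
Keynote Address starts after Invited Talk ends.
Every pair is clear; the schedule has no overlaps.

Yes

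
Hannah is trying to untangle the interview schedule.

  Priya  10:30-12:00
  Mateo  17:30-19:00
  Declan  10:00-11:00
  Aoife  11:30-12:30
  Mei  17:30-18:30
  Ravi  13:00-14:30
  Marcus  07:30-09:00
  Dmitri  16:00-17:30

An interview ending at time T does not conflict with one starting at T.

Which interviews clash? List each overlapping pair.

Check each pair: they overlap iff neither finishes before the other starts.
Sorted by start: Marcus, Declan, Priya, Aoife, Ravi, Dmitri, Mei, Mateo.
Declan starts after Marcus ends, so Marcus has no further overlaps.
Priya starts before Declan ends → Declan and Priya overlap.
Aoife starts after Declan ends, so Declan has no further overlaps.
Aoife starts before Priya ends → Priya and Aoife overlap.
Ravi starts after Priya ends, so Priya has no further overlaps.
Ravi starts after Aoife ends, so Aoife has no further overlaps.
Dmitri starts after Ravi ends, so Ravi has no further overlaps.
Mei starts exactly when Dmitri ends (back-to-back, no overlap), so Dmitri has no further overlaps.
Mateo starts before Mei ends → Mei and Mateo overlap.

Aoife & Priya, Declan & Priya, Mateo & Mei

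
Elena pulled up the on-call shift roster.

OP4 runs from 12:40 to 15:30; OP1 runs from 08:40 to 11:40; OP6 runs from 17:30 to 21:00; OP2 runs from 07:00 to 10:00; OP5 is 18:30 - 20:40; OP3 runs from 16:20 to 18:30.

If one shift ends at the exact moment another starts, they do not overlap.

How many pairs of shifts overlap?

Sorted by start: OP2, OP1, OP4, OP3, OP6, OP5.
OP1 starts before OP2 ends → OP2 and OP1 overlap.
OP4 starts after OP2 ends — done with OP2.
OP4 starts after OP1 ends — done with OP1.
OP3 starts after OP4 ends — done with OP4.
OP6 starts before OP3 ends → OP3 and OP6 overlap.
OP5 starts exactly when OP3 ends (back-to-back, no overlap).
OP5 starts before OP6 ends → OP6 and OP5 overlap.
Overlapping pairs: OP1 & OP2, OP3 & OP6, OP5 & OP6 — 3 in total.

3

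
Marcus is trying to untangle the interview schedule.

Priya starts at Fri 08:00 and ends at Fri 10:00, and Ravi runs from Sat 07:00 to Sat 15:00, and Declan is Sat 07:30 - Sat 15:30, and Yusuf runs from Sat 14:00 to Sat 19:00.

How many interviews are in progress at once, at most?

3

Walk through starts and ends in time order (an end at T is processed before a start at T):
Fri 08:00 start Priya → 1
Fri 10:00 end Priya → 0
Sat 07:00 start Ravi → 1
Sat 07:30 start Declan → 2
Sat 14:00 start Yusuf → 3
Sat 15:00 end Ravi → 2
Sat 15:30 end Declan → 1
Sat 19:00 end Yusuf → 0
Peak is 3, at Sat 14:00 (Declan, Ravi, Yusuf).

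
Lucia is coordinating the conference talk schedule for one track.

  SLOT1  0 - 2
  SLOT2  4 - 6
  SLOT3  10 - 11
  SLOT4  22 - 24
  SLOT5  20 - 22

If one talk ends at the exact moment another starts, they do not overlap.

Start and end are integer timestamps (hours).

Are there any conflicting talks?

No

Check each pair: they overlap iff neither finishes before the other starts.
Sorted by start: SLOT1, SLOT2, SLOT3, SLOT5, SLOT4.
SLOT2 starts after SLOT1 ends — done with SLOT1.
SLOT3 starts after SLOT2 ends — done with SLOT2.
SLOT5 starts after SLOT3 ends — done with SLOT3.
SLOT4 starts exactly when SLOT5 ends (back-to-back, no overlap).
Every pair is clear; the schedule has no overlaps.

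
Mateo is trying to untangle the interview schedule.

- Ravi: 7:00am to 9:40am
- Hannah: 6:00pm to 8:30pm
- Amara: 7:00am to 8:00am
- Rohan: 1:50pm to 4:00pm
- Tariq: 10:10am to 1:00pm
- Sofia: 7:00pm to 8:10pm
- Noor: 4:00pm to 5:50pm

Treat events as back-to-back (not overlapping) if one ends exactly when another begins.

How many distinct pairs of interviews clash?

2

Two intervals overlap when each starts before the other ends.
Sorted by start: Amara, Ravi, Tariq, Rohan, Noor, Hannah, Sofia.
Ravi starts before Amara ends → Amara and Ravi overlap.
Tariq starts after Amara ends, so nothing later overlaps Amara either.
Tariq starts after Ravi ends, so nothing later overlaps Ravi either.
Rohan starts after Tariq ends, so nothing later overlaps Tariq either.
Noor starts exactly when Rohan ends (back-to-back, no overlap), so nothing later overlaps Rohan either.
Hannah starts after Noor ends, so nothing later overlaps Noor either.
Sofia starts before Hannah ends → Hannah and Sofia overlap.
Overlapping pairs: Amara & Ravi, Hannah & Sofia — 2 in total.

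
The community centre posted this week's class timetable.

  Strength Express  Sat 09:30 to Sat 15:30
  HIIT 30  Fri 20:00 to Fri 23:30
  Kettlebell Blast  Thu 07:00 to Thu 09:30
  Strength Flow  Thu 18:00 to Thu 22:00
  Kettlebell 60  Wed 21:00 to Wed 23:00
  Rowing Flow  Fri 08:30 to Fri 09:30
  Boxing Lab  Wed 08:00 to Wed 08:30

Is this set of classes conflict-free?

Sorted by start: Boxing Lab, Kettlebell 60, Kettlebell Blast, Strength Flow, Rowing Flow, HIIT 30, Strength Express.
Kettlebell 60 starts after Boxing Lab ends, so nothing later overlaps Boxing Lab either.
Kettlebell Blast starts after Kettlebell 60 ends, so nothing later overlaps Kettlebell 60 either.
Strength Flow starts after Kettlebell Blast ends, so nothing later overlaps Kettlebell Blast either.
Rowing Flow starts after Strength Flow ends, so nothing later overlaps Strength Flow either.
HIIT 30 starts after Rowing Flow ends, so nothing later overlaps Rowing Flow either.
Strength Express starts after HIIT 30 ends.
Every pair is clear; the schedule has no overlaps.

Yes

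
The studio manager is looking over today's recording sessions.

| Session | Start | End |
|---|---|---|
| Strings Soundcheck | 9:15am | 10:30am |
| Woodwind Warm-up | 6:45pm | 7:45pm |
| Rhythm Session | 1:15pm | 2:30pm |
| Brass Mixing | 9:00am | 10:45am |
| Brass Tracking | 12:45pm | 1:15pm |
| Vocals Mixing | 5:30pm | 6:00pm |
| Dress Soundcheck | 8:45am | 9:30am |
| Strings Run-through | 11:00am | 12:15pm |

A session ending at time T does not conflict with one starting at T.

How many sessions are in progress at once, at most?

3

Walk through starts and ends in time order (an end at T is processed before a start at T):
8:45am start Dress Soundcheck → 1
9:00am start Brass Mixing → 2
9:15am start Strings Soundcheck → 3
9:30am end Dress Soundcheck → 2
10:30am end Strings Soundcheck → 1
10:45am end Brass Mixing → 0
11:00am start Strings Run-through → 1
12:15pm end Strings Run-through → 0
12:45pm start Brass Tracking → 1
1:15pm end Brass Tracking → 0
1:15pm start Rhythm Session → 1
2:30pm end Rhythm Session → 0
5:30pm start Vocals Mixing → 1
6:00pm end Vocals Mixing → 0
6:45pm start Woodwind Warm-up → 1
7:45pm end Woodwind Warm-up → 0
Peak is 3, at 9:15am (Brass Mixing, Dress Soundcheck, Strings Soundcheck).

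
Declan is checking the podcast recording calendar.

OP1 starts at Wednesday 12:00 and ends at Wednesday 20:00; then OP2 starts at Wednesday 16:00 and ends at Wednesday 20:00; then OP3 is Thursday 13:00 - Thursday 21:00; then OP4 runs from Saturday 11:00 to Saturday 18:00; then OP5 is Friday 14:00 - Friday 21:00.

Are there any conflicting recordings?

Check each pair: they overlap iff neither finishes before the other starts.
Sorted by start: OP1, OP2, OP3, OP5, OP4.
OP2 starts before OP1 ends → OP1 and OP2 overlap.
That's a conflict, so the schedule is not conflict-free.

Yes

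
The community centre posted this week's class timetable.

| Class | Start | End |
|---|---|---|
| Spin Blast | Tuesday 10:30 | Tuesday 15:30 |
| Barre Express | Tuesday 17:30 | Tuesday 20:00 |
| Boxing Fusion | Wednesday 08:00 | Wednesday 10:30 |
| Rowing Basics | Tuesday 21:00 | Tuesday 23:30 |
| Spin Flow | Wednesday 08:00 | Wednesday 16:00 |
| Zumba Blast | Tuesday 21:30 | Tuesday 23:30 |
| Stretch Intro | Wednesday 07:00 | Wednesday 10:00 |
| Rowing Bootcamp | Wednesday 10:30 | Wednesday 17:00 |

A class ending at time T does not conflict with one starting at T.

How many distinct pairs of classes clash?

5

Sorted by start: Spin Blast, Barre Express, Rowing Basics, Zumba Blast, Stretch Intro, Boxing Fusion, Spin Flow, Rowing Bootcamp.
Barre Express starts after Spin Blast ends; Spin Blast is clear from here.
Rowing Basics starts after Barre Express ends; Barre Express is clear from here.
Zumba Blast starts before Rowing Basics ends → Rowing Basics and Zumba Blast overlap.
Stretch Intro starts after Rowing Basics ends; Rowing Basics is clear from here.
Stretch Intro starts after Zumba Blast ends; Zumba Blast is clear from here.
Boxing Fusion starts before Stretch Intro ends → Stretch Intro and Boxing Fusion overlap.
Spin Flow starts before Stretch Intro ends → Stretch Intro and Spin Flow overlap.
Rowing Bootcamp starts after Stretch Intro ends.
Spin Flow starts before Boxing Fusion ends → Boxing Fusion and Spin Flow overlap.
Rowing Bootcamp starts exactly when Boxing Fusion ends (back-to-back, no overlap).
Rowing Bootcamp starts before Spin Flow ends → Spin Flow and Rowing Bootcamp overlap.
Overlapping pairs: Boxing Fusion & Spin Flow, Boxing Fusion & Stretch Intro, Rowing Basics & Zumba Blast, Rowing Bootcamp & Spin Flow, Spin Flow & Stretch Intro — 5 in total.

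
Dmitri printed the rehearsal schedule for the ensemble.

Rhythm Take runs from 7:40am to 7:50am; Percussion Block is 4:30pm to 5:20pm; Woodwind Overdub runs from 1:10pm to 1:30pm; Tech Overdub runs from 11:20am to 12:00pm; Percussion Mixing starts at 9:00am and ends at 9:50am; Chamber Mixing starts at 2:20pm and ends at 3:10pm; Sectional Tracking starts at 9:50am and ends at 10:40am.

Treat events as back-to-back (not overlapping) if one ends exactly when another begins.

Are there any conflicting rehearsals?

No

Sorted by start: Rhythm Take, Percussion Mixing, Sectional Tracking, Tech Overdub, Woodwind Overdub, Chamber Mixing, Percussion Block.
Percussion Mixing starts after Rhythm Take ends — done with Rhythm Take.
Sectional Tracking starts exactly when Percussion Mixing ends (back-to-back, no overlap) — done with Percussion Mixing.
Tech Overdub starts after Sectional Tracking ends — done with Sectional Tracking.
Woodwind Overdub starts after Tech Overdub ends — done with Tech Overdub.
Chamber Mixing starts after Woodwind Overdub ends — done with Woodwind Overdub.
Percussion Block starts after Chamber Mixing ends.
Every pair is clear; the schedule has no overlaps.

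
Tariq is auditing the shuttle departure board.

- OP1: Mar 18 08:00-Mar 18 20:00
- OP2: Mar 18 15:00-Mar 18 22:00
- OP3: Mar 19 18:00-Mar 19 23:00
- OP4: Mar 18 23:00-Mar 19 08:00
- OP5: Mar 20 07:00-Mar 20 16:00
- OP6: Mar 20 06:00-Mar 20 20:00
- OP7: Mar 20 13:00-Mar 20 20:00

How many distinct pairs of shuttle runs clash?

Sorted by start: OP1, OP2, OP4, OP3, OP6, OP5, OP7.
OP2 starts before OP1 ends → OP1 and OP2 overlap.
OP4 starts after OP1 ends; OP1 is clear from here.
OP4 starts after OP2 ends; OP2 is clear from here.
OP3 starts after OP4 ends; OP4 is clear from here.
OP6 starts after OP3 ends; OP3 is clear from here.
OP5 starts before OP6 ends → OP6 and OP5 overlap.
OP7 starts before OP6 ends → OP6 and OP7 overlap.
OP7 starts before OP5 ends → OP5 and OP7 overlap.
Overlapping pairs: OP1 & OP2, OP5 & OP6, OP5 & OP7, OP6 & OP7 — 4 in total.

4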